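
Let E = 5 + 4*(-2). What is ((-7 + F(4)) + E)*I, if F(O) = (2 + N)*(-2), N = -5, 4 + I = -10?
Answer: 56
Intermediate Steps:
I = -14 (I = -4 - 10 = -14)
E = -3 (E = 5 - 8 = -3)
F(O) = 6 (F(O) = (2 - 5)*(-2) = -3*(-2) = 6)
((-7 + F(4)) + E)*I = ((-7 + 6) - 3)*(-14) = (-1 - 3)*(-14) = -4*(-14) = 56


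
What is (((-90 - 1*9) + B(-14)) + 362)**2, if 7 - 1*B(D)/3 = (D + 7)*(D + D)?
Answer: 92416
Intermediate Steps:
B(D) = 21 - 6*D*(7 + D) (B(D) = 21 - 3*(D + 7)*(D + D) = 21 - 3*(7 + D)*2*D = 21 - 6*D*(7 + D))
(((-90 - 1*9) + B(-14)) + 362)**2 = (((-90 - 1*9) + (21 - 42*(-14) - 6*(-14)**2)) + 362)**2 = (((-90 - 9) + (21 + 588 - 6*196)) + 362)**2 = ((-99 + (21 + 588 - 1176)) + 362)**2 = ((-99 - 567) + 362)**2 = (-666 + 362)**2 = (-304)**2 = 92416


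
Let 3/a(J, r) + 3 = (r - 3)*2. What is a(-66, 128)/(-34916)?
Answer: -3/8624252 ≈ -3.4786e-7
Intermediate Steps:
a(J, r) = 3/(-9 + 2*r) (a(J, r) = 3/(-3 + (r - 3)*2) = 3/(-3 + (-3 + r)*2) = 3/(-3 + (-6 + 2*r)) = 3/(-9 + 2*r))
a(-66, 128)/(-34916) = (3/(-9 + 2*128))/(-34916) = (3/(-9 + 256))*(-1/34916) = (3/247)*(-1/34916) = -3/8624252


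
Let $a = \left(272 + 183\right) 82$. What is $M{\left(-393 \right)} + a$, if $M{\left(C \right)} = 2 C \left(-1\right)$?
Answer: $38096$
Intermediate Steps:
$M{\left(C \right)} = - 2 C$
$a = 37310$ ($a = 455 \cdot 82 = 37310$)
$M{\left(-393 \right)} + a = \left(-2\right) \left(-393\right) + 37310 = 786 + 37310 = 38096$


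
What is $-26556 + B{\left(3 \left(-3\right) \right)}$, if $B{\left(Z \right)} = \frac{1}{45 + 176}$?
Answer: $- \frac{5868875}{221} \approx -26556.0$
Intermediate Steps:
$B{\left(Z \right)} = \frac{1}{221}$
$-26556 + B{\left(3 \left(-3\right) \right)} = -26556 + \frac{1}{221} = - \frac{5868875}{221}$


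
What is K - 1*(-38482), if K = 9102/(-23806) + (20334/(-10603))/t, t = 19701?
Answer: 31893745945548661/828804711603 ≈ 38482.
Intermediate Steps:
K = -316966357985/828804711603 (K = 9102/(-23806) + (20334/(-10603))/19701 = 9102*(-1/23806) + (20334*(-1/10603))*(1/19701) = -4551/11903 - 20334/10603*1/19701 = -4551/11903 - 6778/69629901 = -316966357985/828804711603 ≈ -0.38244)
K - 1*(-38482) = -316966357985/828804711603 - 1*(-38482) = -316966357985/828804711603 + 38482 = 31893745945548661/828804711603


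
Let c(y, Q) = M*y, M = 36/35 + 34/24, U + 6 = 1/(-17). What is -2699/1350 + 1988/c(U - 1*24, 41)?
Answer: -2939822729/101210850 ≈ -29.047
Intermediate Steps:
U = -103/17 (U = -6 + 1/(-17) = -6 - 1/17 = -103/17 ≈ -6.0588)
M = 1027/420 (M = 36*(1/35) + 34*(1/24) = 36/35 + 17/12 = 1027/420 ≈ 2.4452)
c(y, Q) = 1027*y/420
-2699/1350 + 1988/c(U - 1*24, 41) = -2699/1350 + 1988/((1027*(-103/17 - 1*24)/420)) = -2699*1/1350 + 1988/((1027*(-103/17 - 24)/420)) = -2699/1350 + 1988/(((1027/420)*(-511/17))) = -2699/1350 + 1988/(-74971/1020) = -2699/1350 + 1988*(-1020/74971) = -2699/1350 - 2027760/74971 = -2939822729/101210850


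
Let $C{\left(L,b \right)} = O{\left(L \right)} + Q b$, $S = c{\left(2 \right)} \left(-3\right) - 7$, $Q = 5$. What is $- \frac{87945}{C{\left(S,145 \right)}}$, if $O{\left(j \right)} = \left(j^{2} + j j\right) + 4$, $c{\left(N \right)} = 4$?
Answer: $- \frac{87945}{1451} \approx -60.61$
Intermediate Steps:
$S = -19$ ($S = 4 \left(-3\right) - 7 = -12 - 7 = -19$)
$O{\left(j \right)} = 4 + 2 j^{2}$ ($O{\left(j \right)} = \left(j^{2} + j^{2}\right) + 4 = 2 j^{2} + 4 = 4 + 2 j^{2}$)
$C{\left(L,b \right)} = 4 + 2 L^{2} + 5 b$ ($C{\left(L,b \right)} = \left(4 + 2 L^{2}\right) + 5 b = 4 + 2 L^{2} + 5 b$)
$- \frac{87945}{C{\left(S,145 \right)}} = - \frac{87945}{4 + 2 \left(-19\right)^{2} + 5 \cdot 145} = - \frac{87945}{4 + 2 \cdot 361 + 725} = - \frac{87945}{4 + 722 + 725} = - \frac{87945}{1451}$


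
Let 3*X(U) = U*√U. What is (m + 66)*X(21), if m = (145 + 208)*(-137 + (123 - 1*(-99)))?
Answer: 210497*√21 ≈ 9.6462e+5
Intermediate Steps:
m = 30005 (m = 353*(-137 + (123 + 99)) = 353*(-137 + 222) = 353*85 = 30005)
X(U) = U^(3/2)/3 (X(U) = (U*√U)/3 = U^(3/2)/3)
(m + 66)*X(21) = (30005 + 66)*(21^(3/2)/3) = 30071*((21*√21)/3) = 30071*(7*√21) = 210497*√21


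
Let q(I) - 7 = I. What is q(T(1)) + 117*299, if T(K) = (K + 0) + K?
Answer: 34992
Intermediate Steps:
T(K) = 2*K (T(K) = K + K = 2*K)
q(I) = 7 + I
q(T(1)) + 117*299 = (7 + 2*1) + 117*299 = (7 + 2) + 34983 = 9 + 34983 = 34992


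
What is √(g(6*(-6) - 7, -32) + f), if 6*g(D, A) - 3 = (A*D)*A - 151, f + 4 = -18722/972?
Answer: I*√21539310/54 ≈ 85.945*I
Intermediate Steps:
f = -11305/486 (f = -4 - 18722/972 = -4 - 18722*1/972 = -4 - 9361/486 = -11305/486 ≈ -23.261)
g(D, A) = -74/3 + D*A²/6 (g(D, A) = ½ + ((A*D)*A - 151)/6 = ½ + (D*A² - 151)/6 = ½ + (-151 + D*A²)/6 = ½ + (-151/6 + D*A²/6) = -74/3 + D*A²/6)
√(g(6*(-6) - 7, -32) + f) = √((-74/3 + (⅙)*(6*(-6) - 7)*(-32)²) - 11305/486) = √((-74/3 + (⅙)*(-36 - 7)*1024) - 11305/486) = √((-74/3 + (⅙)*(-43)*1024) - 11305/486) = √((-74/3 - 22016/3) - 11305/486) = √(-22090/3 - 11305/486) = √(-3589885/486) = I*√21539310/54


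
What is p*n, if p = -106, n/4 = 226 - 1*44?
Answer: -77168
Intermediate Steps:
n = 728 (n = 4*(226 - 1*44) = 4*(226 - 44) = 4*182 = 728)
p*n = -106*728 = -77168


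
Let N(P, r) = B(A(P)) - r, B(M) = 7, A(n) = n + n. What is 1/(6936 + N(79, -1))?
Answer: 1/6944 ≈ 0.00014401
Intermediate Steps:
A(n) = 2*n
N(P, r) = 7 - r
1/(6936 + N(79, -1)) = 1/(6936 + (7 - 1*(-1))) = 1/(6936 + (7 + 1)) = 1/(6936 + 8) = 1/6944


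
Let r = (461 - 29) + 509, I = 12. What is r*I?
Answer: 11292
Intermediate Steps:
r = 941 (r = 432 + 509 = 941)
r*I = 941*12 = 11292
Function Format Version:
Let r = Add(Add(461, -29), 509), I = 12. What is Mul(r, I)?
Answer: 11292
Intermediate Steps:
r = 941 (r = Add(432, 509) = 941)
Mul(r, I) = Mul(941, 12) = 11292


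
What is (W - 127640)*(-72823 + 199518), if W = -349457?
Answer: -60445804415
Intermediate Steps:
(W - 127640)*(-72823 + 199518) = (-349457 - 127640)*(-72823 + 199518) = -477097*126695 = -60445804415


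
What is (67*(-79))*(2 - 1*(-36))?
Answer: -201134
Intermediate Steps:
(67*(-79))*(2 - 1*(-36)) = -5293*(2 + 36) = -5293*38 = -201134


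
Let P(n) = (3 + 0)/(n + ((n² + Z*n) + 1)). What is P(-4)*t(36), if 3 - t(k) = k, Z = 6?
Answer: 9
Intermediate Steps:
P(n) = 3/(1 + n² + 7*n) (P(n) = (3 + 0)/(n + ((n² + 6*n) + 1)) = 3/(n + (1 + n² + 6*n)) = 3/(1 + n² + 7*n))
t(k) = 3 - k
P(-4)*t(36) = (3/(1 + (-4)² + 7*(-4)))*(3 - 1*36) = (3/(1 + 16 - 28))*(3 - 36) = (3/(-11))*(-33) = (3*(-1/11))*(-33) = -3/11*(-33) = 9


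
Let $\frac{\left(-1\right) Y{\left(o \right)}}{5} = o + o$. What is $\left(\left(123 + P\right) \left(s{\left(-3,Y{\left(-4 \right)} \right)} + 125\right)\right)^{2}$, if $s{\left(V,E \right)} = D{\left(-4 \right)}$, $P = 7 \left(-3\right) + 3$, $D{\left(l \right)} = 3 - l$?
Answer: $192099600$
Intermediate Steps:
$Y{\left(o \right)} = - 10 o$ ($Y{\left(o \right)} = - 5 \left(o + o\right) = - 5 \cdot 2 o = - 10 o$)
$P = -18$ ($P = -21 + 3 = -18$)
$s{\left(V,E \right)} = 7$ ($s{\left(V,E \right)} = 3 - -4 = 3 + 4 = 7$)
$\left(\left(123 + P\right) \left(s{\left(-3,Y{\left(-4 \right)} \right)} + 125\right)\right)^{2} = \left(\left(123 - 18\right) \left(7 + 125\right)\right)^{2} = \left(105 \cdot 132\right)^{2} = 13860^{2} = 192099600$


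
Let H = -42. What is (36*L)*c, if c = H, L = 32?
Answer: -48384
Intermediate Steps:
c = -42
(36*L)*c = (36*32)*(-42) = 1152*(-42) = -48384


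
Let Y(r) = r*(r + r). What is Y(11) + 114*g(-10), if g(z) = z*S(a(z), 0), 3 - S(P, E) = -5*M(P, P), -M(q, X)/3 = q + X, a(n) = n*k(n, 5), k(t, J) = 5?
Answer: -1713178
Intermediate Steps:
a(n) = 5*n (a(n) = n*5 = 5*n)
M(q, X) = -3*X - 3*q (M(q, X) = -3*(q + X) = -3*(X + q) = -3*X - 3*q)
S(P, E) = 3 - 30*P (S(P, E) = 3 - (-5)*(-3*P - 3*P) = 3 - (-5)*(-6*P) = 3 - 30*P)
Y(r) = 2*r² (Y(r) = r*(2*r) = 2*r²)
g(z) = z*(3 - 150*z)
Y(11) + 114*g(-10) = 2*11² + 114*(3*(-10)*(1 - 50*(-10))) = 2*121 + 114*(3*(-10)*(1 + 500)) = 242 + 114*(3*(-10)*501) = 242 + 114*(-15030) = 242 - 1713420 = -1713178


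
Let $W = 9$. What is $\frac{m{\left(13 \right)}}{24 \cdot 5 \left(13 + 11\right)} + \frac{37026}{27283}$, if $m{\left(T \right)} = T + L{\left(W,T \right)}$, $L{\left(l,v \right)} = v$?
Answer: $\frac{53672119}{39287520} \approx 1.3661$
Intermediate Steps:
$m{\left(T \right)} = 2 T$ ($m{\left(T \right)} = T + T = 2 T$)
$\frac{m{\left(13 \right)}}{24 \cdot 5 \left(13 + 11\right)} + \frac{37026}{27283} = \frac{2 \cdot 13}{24 \cdot 5 \left(13 + 11\right)} + \frac{37026}{27283} = \frac{26}{24 \cdot 5 \cdot 24} + 37026 \cdot \frac{1}{27283} = \frac{26}{24 \cdot 120} + \frac{37026}{27283} = \frac{26}{2880} + \frac{37026}{27283} = 26 \cdot \frac{1}{2880} + \frac{37026}{27283} = \frac{13}{1440} + \frac{37026}{27283} = \frac{53672119}{39287520}$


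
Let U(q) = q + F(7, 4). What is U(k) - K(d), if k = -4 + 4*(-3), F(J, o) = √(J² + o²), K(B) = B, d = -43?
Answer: 27 + √65 ≈ 35.062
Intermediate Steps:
k = -16 (k = -4 - 12 = -16)
U(q) = q + √65 (U(q) = q + √(7² + 4²) = q + √(49 + 16) = q + √65)
U(k) - K(d) = (-16 + √65) - 1*(-43) = (-16 + √65) + 43 = 27 + √65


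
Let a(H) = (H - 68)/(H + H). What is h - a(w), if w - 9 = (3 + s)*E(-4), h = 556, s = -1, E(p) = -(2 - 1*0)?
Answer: 5623/10 ≈ 562.30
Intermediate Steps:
E(p) = -2 (E(p) = -(2 + 0) = -1*2 = -2)
w = 5 (w = 9 + (3 - 1)*(-2) = 9 + 2*(-2) = 9 - 4 = 5)
a(H) = (-68 + H)/(2*H) (a(H) = (-68 + H)/((2*H)) = (-68 + H)*(1/(2*H)) = (-68 + H)/(2*H))
h - a(w) = 556 - (-68 + 5)/(2*5) = 556 - (-63)/(2*5) = 556 - 1*(-63/10) = 556 + 63/10 = 5623/10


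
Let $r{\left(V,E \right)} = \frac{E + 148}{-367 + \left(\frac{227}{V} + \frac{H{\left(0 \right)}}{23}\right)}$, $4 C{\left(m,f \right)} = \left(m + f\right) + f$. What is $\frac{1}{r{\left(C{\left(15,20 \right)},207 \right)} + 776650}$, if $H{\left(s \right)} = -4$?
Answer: $\frac{443591}{344514501075} \approx 1.2876 \cdot 10^{-6}$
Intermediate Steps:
$C{\left(m,f \right)} = \frac{f}{2} + \frac{m}{4}$ ($C{\left(m,f \right)} = \frac{\left(m + f\right) + f}{4} = \frac{\left(f + m\right) + f}{4} = \frac{m + 2 f}{4} = \frac{f}{2} + \frac{m}{4}$)
$r{\left(V,E \right)} = \frac{148 + E}{- \frac{8445}{23} + \frac{227}{V}}$ ($r{\left(V,E \right)} = \frac{E + 148}{-367 + \left(\frac{227}{V} - \frac{4}{23}\right)} = \frac{148 + E}{-367 + \left(\frac{227}{V} - \frac{4}{23}\right)} = \frac{148 + E}{-367 - \left(\frac{4}{23} - \frac{227}{V}\right)} = \frac{148 + E}{- \frac{8445}{23} + \frac{227}{V}}$)
$\frac{1}{r{\left(C{\left(15,20 \right)},207 \right)} + 776650} = \frac{1}{\frac{23 \left(\frac{1}{2} \cdot 20 + \frac{1}{4} \cdot 15\right) \left(148 + 207\right)}{5221 - 8445 \left(\frac{1}{2} \cdot 20 + \frac{1}{4} \cdot 15\right)} + 776650} = \frac{1}{23 \left(10 + \frac{15}{4}\right) \frac{1}{5221 - 8445 \left(10 + \frac{15}{4}\right)} 355 + 776650} = \frac{1}{23 \cdot \frac{55}{4} \frac{1}{5221 - \frac{464475}{4}} \cdot 355 + 776650} = \frac{1}{23 \cdot \frac{55}{4} \frac{1}{- \frac{443591}{4}} \cdot 355 + 776650} = \frac{1}{23 \cdot \frac{55}{4} \left(- \frac{4}{443591}\right) 355 + 776650} = \frac{1}{- \frac{449075}{443591} + 776650} = \frac{1}{\frac{344514501075}{443591}} = \frac{443591}{344514501075}$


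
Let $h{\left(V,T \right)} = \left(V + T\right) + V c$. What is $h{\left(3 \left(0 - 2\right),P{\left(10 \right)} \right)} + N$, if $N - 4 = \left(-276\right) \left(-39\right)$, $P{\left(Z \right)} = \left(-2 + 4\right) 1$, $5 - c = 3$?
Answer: $10752$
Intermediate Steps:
$c = 2$ ($c = 5 - 3 = 2$)
$P{\left(Z \right)} = 2$ ($P{\left(Z \right)} = 2 \cdot 1 = 2$)
$h{\left(V,T \right)} = T + 3 V$ ($h{\left(V,T \right)} = \left(V + T\right) + V 2 = \left(T + V\right) + 2 V = T + 3 V$)
$N = 10768$ ($N = 4 - -10764 = 4 + 10764 = 10768$)
$h{\left(3 \left(0 - 2\right),P{\left(10 \right)} \right)} + N = \left(2 + 3 \cdot 3 \left(0 - 2\right)\right) + 10768 = \left(2 + 3 \cdot 3 \left(-2\right)\right) + 10768 = \left(2 + 3 \left(-6\right)\right) + 10768 = \left(2 - 18\right) + 10768 = -16 + 10768 = 10752$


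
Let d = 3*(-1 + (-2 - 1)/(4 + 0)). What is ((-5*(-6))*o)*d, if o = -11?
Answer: 3465/2 ≈ 1732.5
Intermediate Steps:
d = -21/4 (d = 3*(-1 - 3/4) = 3*(-1 - 3*¼) = 3*(-1 - ¾) = 3*(-7/4) = -21/4 ≈ -5.2500)
((-5*(-6))*o)*d = (-5*(-6)*(-11))*(-21/4) = (30*(-11))*(-21/4) = -330*(-21/4) = 3465/2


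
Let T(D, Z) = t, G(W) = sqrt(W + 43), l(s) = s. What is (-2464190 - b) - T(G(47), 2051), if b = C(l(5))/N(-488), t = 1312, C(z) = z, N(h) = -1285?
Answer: -633634013/257 ≈ -2.4655e+6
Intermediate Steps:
G(W) = sqrt(43 + W)
T(D, Z) = 1312
b = -1/257 (b = 5/(-1285) = 5*(-1/1285) = -1/257 ≈ -0.0038911)
(-2464190 - b) - T(G(47), 2051) = (-2464190 - 1*(-1/257)) - 1*1312 = (-2464190 + 1/257) - 1312 = -633296829/257 - 1312 = -633634013/257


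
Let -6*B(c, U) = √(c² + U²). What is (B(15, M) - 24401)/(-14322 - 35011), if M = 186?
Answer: 24401/49333 + √3869/98666 ≈ 0.49525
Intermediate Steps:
B(c, U) = -√(U² + c²)/6 (B(c, U) = -√(c² + U²)/6 = -√(U² + c²)/6)
(B(15, M) - 24401)/(-14322 - 35011) = (-√(186² + 15²)/6 - 24401)/(-14322 - 35011) = (-√(34596 + 225)/6 - 24401)/(-49333) = (-√3869/2 - 24401)*(-1/49333) = (-24401 - √3869/2)*(-1/49333) = 24401/49333 + √3869/98666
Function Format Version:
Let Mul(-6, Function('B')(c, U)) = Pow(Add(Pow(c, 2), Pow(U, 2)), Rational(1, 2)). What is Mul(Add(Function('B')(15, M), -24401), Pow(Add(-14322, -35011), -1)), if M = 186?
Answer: Add(Rational(24401, 49333), Mul(Rational(1, 98666), Pow(3869, Rational(1, 2)))) ≈ 0.49525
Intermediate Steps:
Function('B')(c, U) = Mul(Rational(-1, 6), Pow(Add(Pow(U, 2), Pow(c, 2)), Rational(1, 2))) (Function('B')(c, U) = Mul(Rational(-1, 6), Pow(Add(Pow(c, 2), Pow(U, 2)), Rational(1, 2))) = Mul(Rational(-1, 6), Pow(Add(Pow(U, 2), Pow(c, 2)), Rational(1, 2))))
Mul(Add(Function('B')(15, M), -24401), Pow(Add(-14322, -35011), -1)) = Mul(Add(Mul(Rational(-1, 6), Pow(Add(Pow(186, 2), Pow(15, 2)), Rational(1, 2))), -24401), Pow(Add(-14322, -35011), -1)) = Mul(Add(Mul(Rational(-1, 6), Pow(Add(34596, 225), Rational(1, 2))), -24401), Pow(-49333, -1)) = Mul(Add(Mul(Rational(-1, 6), Pow(34821, Rational(1, 2))), -24401), Rational(-1, 49333)) = Mul(Add(Mul(Rational(-1, 6), Mul(3, Pow(3869, Rational(1, 2)))), -24401), Rational(-1, 49333)) = Mul(Add(Mul(Rational(-1, 2), Pow(3869, Rational(1, 2))), -24401), Rational(-1, 49333)) = Mul(Add(-24401, Mul(Rational(-1, 2), Pow(3869, Rational(1, 2)))), Rational(-1, 49333)) = Add(Rational(24401, 49333), Mul(Rational(1, 98666), Pow(3869, Rational(1, 2))))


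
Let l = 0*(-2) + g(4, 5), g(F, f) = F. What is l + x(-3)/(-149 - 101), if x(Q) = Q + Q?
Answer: 503/125 ≈ 4.0240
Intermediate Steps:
x(Q) = 2*Q
l = 4 (l = 0*(-2) + 4 = 0 + 4 = 4)
l + x(-3)/(-149 - 101) = 4 + (2*(-3))/(-149 - 101) = 4 - 6/(-250) = 4 - 1/250*(-6) = 4 + 3/125 = 503/125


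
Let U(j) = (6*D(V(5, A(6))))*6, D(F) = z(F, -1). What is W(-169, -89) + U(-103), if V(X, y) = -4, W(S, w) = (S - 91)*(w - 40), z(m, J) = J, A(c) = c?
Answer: 33504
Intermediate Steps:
W(S, w) = (-91 + S)*(-40 + w)
D(F) = -1
U(j) = -36 (U(j) = (6*(-1))*6 = -6*6 = -36)
W(-169, -89) + U(-103) = (3640 - 91*(-89) - 40*(-169) - 169*(-89)) - 36 = (3640 + 8099 + 6760 + 15041) - 36 = 33540 - 36 = 33504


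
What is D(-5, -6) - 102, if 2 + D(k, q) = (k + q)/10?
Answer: -1051/10 ≈ -105.10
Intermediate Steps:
D(k, q) = -2 + k/10 + q/10 (D(k, q) = -2 + (k + q)/10 = -2 + (k + q)*(1/10) = -2 + (k/10 + q/10) = -2 + k/10 + q/10)
D(-5, -6) - 102 = (-2 + (1/10)*(-5) + (1/10)*(-6)) - 102 = (-2 - 1/2 - 3/5) - 102 = -31/10 - 102 = -1051/10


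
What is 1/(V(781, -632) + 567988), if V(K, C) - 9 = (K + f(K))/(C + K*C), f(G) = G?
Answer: 247112/140358873883 ≈ 1.7606e-6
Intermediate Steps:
V(K, C) = 9 + 2*K/(C + C*K) (V(K, C) = 9 + (K + K)/(C + K*C) = 9 + (2*K)/(C + C*K) = 9 + 2*K/(C + C*K))
1/(V(781, -632) + 567988) = 1/((2*781 + 9*(-632) + 9*(-632)*781)/((-632)*(1 + 781)) + 567988) = 1/(-1/632*(1562 - 5688 - 4442328)/782 + 567988) = 1/(-1/632*1/782*(-4446454) + 567988) = 1/(2223227/247112 + 567988) = 1/(140358873883/247112) = 247112/140358873883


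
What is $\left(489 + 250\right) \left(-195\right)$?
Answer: $-144105$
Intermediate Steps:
$\left(489 + 250\right) \left(-195\right) = 739 \left(-195\right) = -144105$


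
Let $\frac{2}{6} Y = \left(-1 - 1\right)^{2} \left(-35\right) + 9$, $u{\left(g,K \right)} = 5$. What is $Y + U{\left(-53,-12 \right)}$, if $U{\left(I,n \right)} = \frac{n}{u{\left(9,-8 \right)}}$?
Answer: $- \frac{1977}{5} \approx -395.4$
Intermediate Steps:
$U{\left(I,n \right)} = \frac{n}{5}$
$Y = -393$ ($Y = 3 \left(\left(-1 - 1\right)^{2} \left(-35\right) + 9\right) = 3 \left(\left(-2\right)^{2} \left(-35\right) + 9\right) = 3 \left(4 \left(-35\right) + 9\right) = 3 \left(-140 + 9\right) = 3 \left(-131\right) = -393$)
$Y + U{\left(-53,-12 \right)} = -393 + \frac{1}{5} \left(-12\right) = -393 - \frac{12}{5} = - \frac{1977}{5}$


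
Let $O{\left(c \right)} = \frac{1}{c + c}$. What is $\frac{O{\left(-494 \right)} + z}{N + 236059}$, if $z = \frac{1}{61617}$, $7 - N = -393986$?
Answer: $- \frac{3191}{2018739532368} \approx -1.5807 \cdot 10^{-9}$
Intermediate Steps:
$O{\left(c \right)} = \frac{1}{2 c}$
$N = 393993$ ($N = 7 - -393986 = 7 + 393986 = 393993$)
$z = \frac{1}{61617} \approx 1.6229 \cdot 10^{-5}$
$\frac{O{\left(-494 \right)} + z}{N + 236059} = \frac{\frac{1}{2 \left(-494\right)} + \frac{1}{61617}}{393993 + 236059} = \frac{\frac{1}{2} \left(- \frac{1}{494}\right) + \frac{1}{61617}}{630052} = \left(- \frac{1}{988} + \frac{1}{61617}\right) \frac{1}{630052} = \left(- \frac{3191}{3204084}\right) \frac{1}{630052} = - \frac{3191}{2018739532368}$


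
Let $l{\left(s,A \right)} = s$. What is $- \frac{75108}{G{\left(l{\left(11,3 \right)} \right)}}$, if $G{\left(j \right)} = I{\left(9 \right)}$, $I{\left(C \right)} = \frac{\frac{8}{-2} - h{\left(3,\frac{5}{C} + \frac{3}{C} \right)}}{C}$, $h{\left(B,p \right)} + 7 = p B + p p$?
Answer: $\frac{54753732}{37} \approx 1.4798 \cdot 10^{6}$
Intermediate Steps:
$h{\left(B,p \right)} = -7 + p^{2} + B p$ ($h{\left(B,p \right)} = -7 + \left(p B + p p\right) = -7 + \left(B p + p^{2}\right) = -7 + \left(p^{2} + B p\right) = -7 + p^{2} + B p$)
$I{\left(C \right)} = \frac{3 - \frac{64}{C^{2}} - \frac{24}{C}}{C}$ ($I{\left(C \right)} = \frac{\frac{8}{-2} - \left(-7 + \left(\frac{5}{C} + \frac{3}{C}\right)^{2} + 3 \left(\frac{5}{C} + \frac{3}{C}\right)\right)}{C} = \frac{8 \left(- \frac{1}{2}\right) - \left(-7 + \left(\frac{8}{C}\right)^{2} + 3 \frac{8}{C}\right)}{C} = \frac{-4 - \left(-7 + \frac{64}{C^{2}} + \frac{24}{C}\right)}{C} = \frac{-4 - \left(-7 + \frac{24}{C} + \frac{64}{C^{2}}\right)}{C} = \frac{3 - \frac{64}{C^{2}} - \frac{24}{C}}{C}$)
$G{\left(j \right)} = - \frac{37}{729}$ ($G{\left(j \right)} = \frac{-64 - 216 + 3 \cdot 9^{2}}{729} = \frac{-64 - 216 + 3 \cdot 81}{729} = \frac{-64 - 216 + 243}{729} = \frac{1}{729} \left(-37\right) = - \frac{37}{729}$)
$- \frac{75108}{G{\left(l{\left(11,3 \right)} \right)}} = - \frac{75108}{- \frac{37}{729}} = \left(-75108\right) \left(- \frac{729}{37}\right) = \frac{54753732}{37}$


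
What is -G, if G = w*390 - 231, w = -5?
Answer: 2181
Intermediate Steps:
G = -2181 (G = -5*390 - 231 = -1950 - 231 = -2181)
-G = -1*(-2181) = 2181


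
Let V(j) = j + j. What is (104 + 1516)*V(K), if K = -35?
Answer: -113400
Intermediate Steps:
V(j) = 2*j
(104 + 1516)*V(K) = (104 + 1516)*(2*(-35)) = 1620*(-70) = -113400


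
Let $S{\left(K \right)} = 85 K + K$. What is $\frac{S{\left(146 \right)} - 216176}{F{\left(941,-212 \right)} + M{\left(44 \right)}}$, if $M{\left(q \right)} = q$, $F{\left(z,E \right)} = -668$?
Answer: $\frac{50905}{156} \approx 326.31$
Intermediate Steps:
$S{\left(K \right)} = 86 K$
$\frac{S{\left(146 \right)} - 216176}{F{\left(941,-212 \right)} + M{\left(44 \right)}} = \frac{86 \cdot 146 - 216176}{-668 + 44} = \frac{12556 - 216176}{-624} = \left(-203620\right) \left(- \frac{1}{624}\right) = \frac{50905}{156}$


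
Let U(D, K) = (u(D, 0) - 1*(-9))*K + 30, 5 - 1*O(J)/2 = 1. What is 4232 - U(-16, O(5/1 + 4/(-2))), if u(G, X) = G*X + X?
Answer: 4130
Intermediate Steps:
u(G, X) = X + G*X
O(J) = 8 (O(J) = 10 - 2*1 = 10 - 2 = 8)
U(D, K) = 30 + 9*K (U(D, K) = (0*(1 + D) - 1*(-9))*K + 30 = (0 + 9)*K + 30 = 9*K + 30 = 30 + 9*K)
4232 - U(-16, O(5/1 + 4/(-2))) = 4232 - (30 + 9*8) = 4232 - (30 + 72) = 4232 - 1*102 = 4232 - 102 = 4130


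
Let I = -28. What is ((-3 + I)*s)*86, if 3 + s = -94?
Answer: 258602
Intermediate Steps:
s = -97 (s = -3 - 94 = -97)
((-3 + I)*s)*86 = ((-3 - 28)*(-97))*86 = -31*(-97)*86 = 3007*86 = 258602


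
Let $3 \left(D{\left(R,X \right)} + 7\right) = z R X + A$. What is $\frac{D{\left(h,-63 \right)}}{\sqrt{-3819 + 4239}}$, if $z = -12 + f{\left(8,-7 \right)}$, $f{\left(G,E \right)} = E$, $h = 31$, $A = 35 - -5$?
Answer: $\frac{18563 \sqrt{105}}{315} \approx 603.85$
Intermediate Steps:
$A = 40$ ($A = 35 + 5 = 40$)
$z = -19$ ($z = -12 - 7 = -19$)
$D{\left(R,X \right)} = \frac{19}{3} - \frac{19 R X}{3}$ ($D{\left(R,X \right)} = -7 + \frac{- 19 R X + 40}{3} = -7 + \frac{40 - 19 R X}{3} = -7 - \left(- \frac{40}{3} + \frac{19 R X}{3}\right) = \frac{19}{3} - \frac{19 R X}{3}$)
$\frac{D{\left(h,-63 \right)}}{\sqrt{-3819 + 4239}} = \frac{\frac{19}{3} - \frac{589}{3} \left(-63\right)}{\sqrt{-3819 + 4239}} = \frac{\frac{19}{3} + 12369}{\sqrt{420}} = \frac{37126}{3 \cdot 2 \sqrt{105}} = \frac{37126 \frac{\sqrt{105}}{210}}{3} = \frac{18563 \sqrt{105}}{315}$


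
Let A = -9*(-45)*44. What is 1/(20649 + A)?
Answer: 1/38469 ≈ 2.5995e-5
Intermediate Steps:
A = 17820 (A = 405*44 = 17820)
1/(20649 + A) = 1/(20649 + 17820) = 1/38469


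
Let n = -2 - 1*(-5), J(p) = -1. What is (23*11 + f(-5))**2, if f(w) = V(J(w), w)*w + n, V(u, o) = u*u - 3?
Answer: 70756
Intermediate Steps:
n = 3 (n = -2 + 5 = 3)
V(u, o) = -3 + u**2 (V(u, o) = u**2 - 3 = -3 + u**2)
f(w) = 3 - 2*w (f(w) = (-3 + (-1)**2)*w + 3 = (-3 + 1)*w + 3 = -2*w + 3 = 3 - 2*w)
(23*11 + f(-5))**2 = (23*11 + (3 - 2*(-5)))**2 = (253 + (3 + 10))**2 = (253 + 13)**2 = 266**2 = 70756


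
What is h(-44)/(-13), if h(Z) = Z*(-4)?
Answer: -176/13 ≈ -13.538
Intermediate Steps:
h(Z) = -4*Z
h(-44)/(-13) = (-4*(-44))/(-13) = -1/13*176 = -176/13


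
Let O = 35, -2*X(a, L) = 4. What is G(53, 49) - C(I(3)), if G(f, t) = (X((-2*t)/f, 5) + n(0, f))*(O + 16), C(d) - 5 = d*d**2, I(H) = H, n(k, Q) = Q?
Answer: 2569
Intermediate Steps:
X(a, L) = -2 (X(a, L) = -1/2*4 = -2)
C(d) = 5 + d**3 (C(d) = 5 + d*d**2 = 5 + d**3)
G(f, t) = -102 + 51*f (G(f, t) = (-2 + f)*(35 + 16) = (-2 + f)*51 = -102 + 51*f)
G(53, 49) - C(I(3)) = (-102 + 51*53) - (5 + 3**3) = (-102 + 2703) - (5 + 27) = 2601 - 1*32 = 2601 - 32 = 2569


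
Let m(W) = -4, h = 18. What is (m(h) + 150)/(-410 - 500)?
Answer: -73/455 ≈ -0.16044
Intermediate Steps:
(m(h) + 150)/(-410 - 500) = (-4 + 150)/(-410 - 500) = 146/(-910) = 146*(-1/910) = -73/455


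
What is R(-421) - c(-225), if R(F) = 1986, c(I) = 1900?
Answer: 86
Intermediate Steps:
R(-421) - c(-225) = 1986 - 1*1900 = 1986 - 1900 = 86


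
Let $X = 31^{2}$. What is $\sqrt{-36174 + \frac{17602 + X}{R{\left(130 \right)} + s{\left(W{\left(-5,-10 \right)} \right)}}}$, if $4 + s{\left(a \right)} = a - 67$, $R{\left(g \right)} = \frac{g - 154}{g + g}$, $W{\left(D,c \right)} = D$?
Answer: $\frac{i \sqrt{890889342254}}{4946} \approx 190.83 i$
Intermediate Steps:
$X = 961$
$R{\left(g \right)} = \frac{-154 + g}{2 g}$
$s{\left(a \right)} = -71 + a$ ($s{\left(a \right)} = -4 + \left(a - 67\right) = -4 + \left(-67 + a\right) = -71 + a$)
$\sqrt{-36174 + \frac{17602 + X}{R{\left(130 \right)} + s{\left(W{\left(-5,-10 \right)} \right)}}} = \sqrt{-36174 + \frac{17602 + 961}{\frac{-154 + 130}{2 \cdot 130} - 76}} = \sqrt{-36174 + \frac{18563}{\frac{1}{2} \cdot \frac{1}{130} \left(-24\right) - 76}} = \sqrt{-36174 + \frac{18563}{- \frac{6}{65} - 76}} = \sqrt{-36174 + \frac{18563}{- \frac{4946}{65}}} = \sqrt{-36174 + 18563 \left(- \frac{65}{4946}\right)} = \sqrt{-36174 - \frac{1206595}{4946}} = \sqrt{- \frac{180123199}{4946}} = \frac{i \sqrt{890889342254}}{4946}$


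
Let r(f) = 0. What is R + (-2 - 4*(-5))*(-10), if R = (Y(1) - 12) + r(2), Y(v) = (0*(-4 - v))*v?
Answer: -192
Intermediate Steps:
Y(v) = 0 (Y(v) = 0*v = 0)
R = -12 (R = (0 - 12) + 0 = -12 + 0 = -12)
R + (-2 - 4*(-5))*(-10) = -12 + (-2 - 4*(-5))*(-10) = -12 + (-2 + 20)*(-10) = -12 + 18*(-10) = -12 - 180 = -192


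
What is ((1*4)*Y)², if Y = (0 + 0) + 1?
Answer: 16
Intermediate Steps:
Y = 1 (Y = 0 + 1 = 1)
((1*4)*Y)² = ((1*4)*1)² = (4*1)² = 4² = 16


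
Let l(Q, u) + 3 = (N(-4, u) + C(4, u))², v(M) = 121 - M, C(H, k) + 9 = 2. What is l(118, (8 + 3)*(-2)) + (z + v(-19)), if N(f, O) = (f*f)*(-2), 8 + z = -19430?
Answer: -17780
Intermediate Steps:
z = -19438 (z = -8 - 19430 = -19438)
C(H, k) = -7 (C(H, k) = -9 + 2 = -7)
N(f, O) = -2*f² (N(f, O) = f²*(-2) = -2*f²)
l(Q, u) = 1518 (l(Q, u) = -3 + (-2*(-4)² - 7)² = -3 + (-2*16 - 7)² = -3 + (-32 - 7)² = -3 + (-39)² = -3 + 1521 = 1518)
l(118, (8 + 3)*(-2)) + (z + v(-19)) = 1518 + (-19438 + (121 - 1*(-19))) = 1518 + (-19438 + (121 + 19)) = 1518 + (-19438 + 140) = 1518 - 19298 = -17780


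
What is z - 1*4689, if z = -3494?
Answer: -8183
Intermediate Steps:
z - 1*4689 = -3494 - 1*4689 = -3494 - 4689 = -8183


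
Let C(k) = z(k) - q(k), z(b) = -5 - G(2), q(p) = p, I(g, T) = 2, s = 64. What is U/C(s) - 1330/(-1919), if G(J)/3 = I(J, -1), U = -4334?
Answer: 442984/7575 ≈ 58.480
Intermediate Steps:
G(J) = 6 (G(J) = 3*2 = 6)
z(b) = -11 (z(b) = -5 - 1*6 = -5 - 6 = -11)
C(k) = -11 - k
U/C(s) - 1330/(-1919) = -4334/(-11 - 1*64) - 1330/(-1919) = -4334/(-11 - 64) - 1330*(-1/1919) = -4334/(-75) + 70/101 = -4334*(-1/75) + 70/101 = 4334/75 + 70/101 = 442984/7575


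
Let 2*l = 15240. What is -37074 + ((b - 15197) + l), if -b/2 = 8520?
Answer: -61691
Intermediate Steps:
b = -17040 (b = -2*8520 = -17040)
l = 7620 (l = (½)*15240 = 7620)
-37074 + ((b - 15197) + l) = -37074 + ((-17040 - 15197) + 7620) = -37074 + (-32237 + 7620) = -37074 - 24617 = -61691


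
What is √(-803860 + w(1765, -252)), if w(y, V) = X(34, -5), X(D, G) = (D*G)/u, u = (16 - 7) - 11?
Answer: 5*I*√32151 ≈ 896.54*I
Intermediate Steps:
u = -2 (u = 9 - 11 = -2)
X(D, G) = -D*G/2 (X(D, G) = (D*G)/(-2) = (D*G)*(-½) = -D*G/2)
w(y, V) = 85 (w(y, V) = -½*34*(-5) = 85)
√(-803860 + w(1765, -252)) = √(-803860 + 85) = √(-803775) = 5*I*√32151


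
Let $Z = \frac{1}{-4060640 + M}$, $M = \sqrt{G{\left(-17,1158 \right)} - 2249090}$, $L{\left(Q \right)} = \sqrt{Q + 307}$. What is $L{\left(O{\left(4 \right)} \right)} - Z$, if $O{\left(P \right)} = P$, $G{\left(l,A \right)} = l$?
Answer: $\frac{4060640}{16488799458707} + \sqrt{311} + \frac{i \sqrt{2249107}}{16488799458707} \approx 17.635 + 9.0953 \cdot 10^{-11} i$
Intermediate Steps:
$L{\left(Q \right)} = \sqrt{307 + Q}$
$M = i \sqrt{2249107}$ ($M = \sqrt{-17 - 2249090} = \sqrt{-2249107} = i \sqrt{2249107} \approx 1499.7 i$)
$Z = \frac{1}{-4060640 + i \sqrt{2249107}} \approx -2.4627 \cdot 10^{-7} - 9.09 \cdot 10^{-11} i$
$L{\left(O{\left(4 \right)} \right)} - Z = \sqrt{307 + 4} - \left(- \frac{4060640}{16488799458707} - \frac{i \sqrt{2249107}}{16488799458707}\right) = \sqrt{311} + \left(\frac{4060640}{16488799458707} + \frac{i \sqrt{2249107}}{16488799458707}\right) = \frac{4060640}{16488799458707} + \sqrt{311} + \frac{i \sqrt{2249107}}{16488799458707}$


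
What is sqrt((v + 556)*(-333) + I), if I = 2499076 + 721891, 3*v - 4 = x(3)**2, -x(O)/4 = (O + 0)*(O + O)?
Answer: sqrt(2459951) ≈ 1568.4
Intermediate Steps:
x(O) = -8*O**2 (x(O) = -4*(O + 0)*(O + O) = -4*O*2*O = -8*O**2)
v = 5188/3 (v = 4/3 + (-8*3**2)**2/3 = 4/3 + (-8*9)**2/3 = 4/3 + (1/3)*(-72)**2 = 4/3 + (1/3)*5184 = 4/3 + 1728 = 5188/3 ≈ 1729.3)
I = 3220967
sqrt((v + 556)*(-333) + I) = sqrt((5188/3 + 556)*(-333) + 3220967) = sqrt((6856/3)*(-333) + 3220967) = sqrt(-761016 + 3220967) = sqrt(2459951)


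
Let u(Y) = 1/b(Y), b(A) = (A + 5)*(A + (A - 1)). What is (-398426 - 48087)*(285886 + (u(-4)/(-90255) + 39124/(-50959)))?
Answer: -5283971987342053765217/41393740905 ≈ -1.2765e+11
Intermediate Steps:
b(A) = (-1 + 2*A)*(5 + A) (b(A) = (5 + A)*(A + (-1 + A)) = (5 + A)*(-1 + 2*A) = (-1 + 2*A)*(5 + A))
u(Y) = 1/(-5 + 2*Y² + 9*Y)
(-398426 - 48087)*(285886 + (u(-4)/(-90255) + 39124/(-50959))) = (-398426 - 48087)*(285886 + (1/((-5 + 2*(-4)² + 9*(-4))*(-90255)) + 39124/(-50959))) = -446513*(285886 + (-1/90255/(-5 + 2*16 - 36) + 39124*(-1/50959))) = -446513*(285886 + (-1/90255/(-5 + 32 - 36) - 39124/50959)) = -446513*(285886 + (-1/90255/(-9) - 39124/50959)) = -446513*(285886 + (-⅑*(-1/90255) - 39124/50959)) = -446513*(285886 + (1/812295 - 39124/50959)) = -446513*(285886 - 31780178621/41393740905) = -446513*11833859232188209/41393740905 = -5283971987342053765217/41393740905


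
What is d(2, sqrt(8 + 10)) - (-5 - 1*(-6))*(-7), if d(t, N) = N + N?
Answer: 7 + 6*sqrt(2) ≈ 15.485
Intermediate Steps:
d(t, N) = 2*N
d(2, sqrt(8 + 10)) - (-5 - 1*(-6))*(-7) = 2*sqrt(8 + 10) - (-5 - 1*(-6))*(-7) = 2*sqrt(18) - (-5 + 6)*(-7) = 2*(3*sqrt(2)) - (-7) = 6*sqrt(2) - 1*(-7) = 6*sqrt(2) + 7 = 7 + 6*sqrt(2)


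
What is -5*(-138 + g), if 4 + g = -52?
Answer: 970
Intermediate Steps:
g = -56 (g = -4 - 52 = -56)
-5*(-138 + g) = -5*(-138 - 56) = -5*(-194) = 970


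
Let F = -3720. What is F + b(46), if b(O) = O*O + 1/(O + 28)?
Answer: -118695/74 ≈ -1604.0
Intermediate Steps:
b(O) = O² + 1/(28 + O)
F + b(46) = -3720 + (1 + 46³ + 28*46²)/(28 + 46) = -3720 + (1 + 97336 + 28*2116)/74 = -3720 + (1 + 97336 + 59248)/74 = -3720 + (1/74)*156585 = -3720 + 156585/74 = -118695/74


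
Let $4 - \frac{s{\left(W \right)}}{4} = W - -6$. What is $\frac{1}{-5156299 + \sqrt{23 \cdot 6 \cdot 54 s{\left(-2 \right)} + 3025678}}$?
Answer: $- \frac{5156299}{26587416351723} - \frac{\sqrt{3025678}}{26587416351723} \approx -1.94 \cdot 10^{-7}$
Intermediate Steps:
$s{\left(W \right)} = -8 - 4 W$ ($s{\left(W \right)} = 16 - 4 \left(W - -6\right) = 16 - 4 \left(W + 6\right) = 16 - 4 \left(6 + W\right) = 16 - \left(24 + 4 W\right) = -8 - 4 W$)
$\frac{1}{-5156299 + \sqrt{23 \cdot 6 \cdot 54 s{\left(-2 \right)} + 3025678}} = \frac{1}{-5156299 + \sqrt{23 \cdot 6 \cdot 54 \left(-8 - -8\right) + 3025678}} = \frac{1}{-5156299 + \sqrt{138 \cdot 54 \left(-8 + 8\right) + 3025678}} = \frac{1}{-5156299 + \sqrt{7452 \cdot 0 + 3025678}} = \frac{1}{-5156299 + \sqrt{0 + 3025678}} = \frac{1}{-5156299 + \sqrt{3025678}}$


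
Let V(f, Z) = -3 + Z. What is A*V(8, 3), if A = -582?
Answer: 0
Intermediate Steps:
A*V(8, 3) = -582*(-3 + 3) = -582*0 = 0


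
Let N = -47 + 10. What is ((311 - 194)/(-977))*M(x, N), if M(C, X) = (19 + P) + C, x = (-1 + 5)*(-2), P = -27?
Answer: 1872/977 ≈ 1.9161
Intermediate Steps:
N = -37
x = -8 (x = 4*(-2) = -8)
M(C, X) = -8 + C (M(C, X) = (19 - 27) + C = -8 + C)
((311 - 194)/(-977))*M(x, N) = ((311 - 194)/(-977))*(-8 - 8) = (117*(-1/977))*(-16) = -117/977*(-16) = 1872/977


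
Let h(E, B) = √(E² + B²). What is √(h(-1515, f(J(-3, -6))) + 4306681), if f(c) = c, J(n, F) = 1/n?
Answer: √(38760129 + 3*√20657026)/3 ≈ 2075.6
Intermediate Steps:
h(E, B) = √(B² + E²)
√(h(-1515, f(J(-3, -6))) + 4306681) = √(√((1/(-3))² + (-1515)²) + 4306681) = √(√((-⅓)² + 2295225) + 4306681) = √(√(⅑ + 2295225) + 4306681) = √(√(20657026/9) + 4306681) = √(√20657026/3 + 4306681) = √(4306681 + √20657026/3)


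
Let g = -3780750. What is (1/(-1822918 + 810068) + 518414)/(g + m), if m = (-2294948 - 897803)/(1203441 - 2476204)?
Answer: -668296821209510937/4873829661924562150 ≈ -0.13712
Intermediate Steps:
m = 3192751/1272763 (m = -3192751/(-1272763) = -3192751*(-1/1272763) = 3192751/1272763 ≈ 2.5085)
(1/(-1822918 + 810068) + 518414)/(g + m) = (1/(-1822918 + 810068) + 518414)/(-3780750 + 3192751/1272763) = (1/(-1012850) + 518414)/(-4811995519499/1272763) = (-1/1012850 + 518414)*(-1272763/4811995519499) = (525075619899/1012850)*(-1272763/4811995519499) = -668296821209510937/4873829661924562150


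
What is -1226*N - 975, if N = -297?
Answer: 363147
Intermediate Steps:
-1226*N - 975 = -1226*(-297) - 975 = 364122 - 975 = 363147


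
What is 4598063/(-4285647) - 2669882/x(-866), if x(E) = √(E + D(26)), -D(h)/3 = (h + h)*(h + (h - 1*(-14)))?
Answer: -4598063/4285647 + 1334941*I*√11162/5581 ≈ -1.0729 + 25271.0*I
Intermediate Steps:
D(h) = -6*h*(14 + 2*h) (D(h) = -3*(h + h)*(h + (h - 1*(-14))) = -3*2*h*(h + (h + 14)) = -3*2*h*(h + (14 + h)) = -3*2*h*(14 + 2*h) = -6*h*(14 + 2*h))
x(E) = √(-10296 + E) (x(E) = √(E - 12*26*(7 + 26)) = √(E - 12*26*33) = √(E - 10296) = √(-10296 + E))
4598063/(-4285647) - 2669882/x(-866) = 4598063/(-4285647) - 2669882/√(-10296 - 866) = 4598063*(-1/4285647) - 2669882*(-I*√11162/11162) = -4598063/4285647 - 2669882*(-I*√11162/11162) = -4598063/4285647 - (-1334941)*I*√11162/5581 = -4598063/4285647 + 1334941*I*√11162/5581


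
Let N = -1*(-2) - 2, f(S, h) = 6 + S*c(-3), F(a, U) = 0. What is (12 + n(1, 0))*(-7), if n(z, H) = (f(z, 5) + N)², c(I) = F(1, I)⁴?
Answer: -336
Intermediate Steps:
c(I) = 0 (c(I) = 0⁴ = 0)
f(S, h) = 6 (f(S, h) = 6 + S*0 = 6 + 0 = 6)
N = 0 (N = 2 - 2 = 0)
n(z, H) = 36 (n(z, H) = (6 + 0)² = 6² = 36)
(12 + n(1, 0))*(-7) = (12 + 36)*(-7) = 48*(-7) = -336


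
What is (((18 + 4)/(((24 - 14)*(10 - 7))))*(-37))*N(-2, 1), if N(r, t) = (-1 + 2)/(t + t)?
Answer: -407/30 ≈ -13.567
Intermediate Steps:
N(r, t) = 1/(2*t)
(((18 + 4)/(((24 - 14)*(10 - 7))))*(-37))*N(-2, 1) = (((18 + 4)/(((24 - 14)*(10 - 7))))*(-37))*((½)/1) = ((22/((10*3)))*(-37))*((½)*1) = ((22/30)*(-37))*(½) = ((22*(1/30))*(-37))*(½) = ((11/15)*(-37))*(½) = -407/15*½ = -407/30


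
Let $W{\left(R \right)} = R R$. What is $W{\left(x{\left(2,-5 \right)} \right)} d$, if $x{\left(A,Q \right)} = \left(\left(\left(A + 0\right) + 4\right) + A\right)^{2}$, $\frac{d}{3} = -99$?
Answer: $-1216512$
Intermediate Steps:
$d = -297$ ($d = 3 \left(-99\right) = -297$)
$x{\left(A,Q \right)} = \left(4 + 2 A\right)^{2}$ ($x{\left(A,Q \right)} = \left(\left(A + 4\right) + A\right)^{2} = \left(\left(4 + A\right) + A\right)^{2} = \left(4 + 2 A\right)^{2}$)
$W{\left(R \right)} = R^{2}$
$W{\left(x{\left(2,-5 \right)} \right)} d = \left(4 \left(2 + 2\right)^{2}\right)^{2} \left(-297\right) = \left(4 \cdot 4^{2}\right)^{2} \left(-297\right) = \left(4 \cdot 16\right)^{2} \left(-297\right) = 64^{2} \left(-297\right) = 4096 \left(-297\right) = -1216512$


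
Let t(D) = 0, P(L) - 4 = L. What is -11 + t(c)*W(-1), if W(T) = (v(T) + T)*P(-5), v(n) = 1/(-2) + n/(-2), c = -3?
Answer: -11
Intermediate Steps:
P(L) = 4 + L
v(n) = -1/2 - n/2 (v(n) = 1*(-1/2) + n*(-1/2) = -1/2 - n/2)
W(T) = 1/2 - T/2 (W(T) = ((-1/2 - T/2) + T)*(4 - 5) = (-1/2 + T/2)*(-1) = 1/2 - T/2)
-11 + t(c)*W(-1) = -11 + 0*(1/2 - 1/2*(-1)) = -11 + 0*(1/2 + 1/2) = -11 + 0*1 = -11 + 0 = -11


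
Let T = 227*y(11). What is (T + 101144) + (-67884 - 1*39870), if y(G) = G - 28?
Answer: -10469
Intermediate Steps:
y(G) = -28 + G
T = -3859 (T = 227*(-28 + 11) = 227*(-17) = -3859)
(T + 101144) + (-67884 - 1*39870) = (-3859 + 101144) + (-67884 - 1*39870) = 97285 + (-67884 - 39870) = 97285 - 107754 = -10469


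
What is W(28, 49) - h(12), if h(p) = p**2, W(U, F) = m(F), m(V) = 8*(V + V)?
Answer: 640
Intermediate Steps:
m(V) = 16*V (m(V) = 8*(2*V) = 16*V)
W(U, F) = 16*F
W(28, 49) - h(12) = 16*49 - 1*12**2 = 784 - 1*144 = 784 - 144 = 640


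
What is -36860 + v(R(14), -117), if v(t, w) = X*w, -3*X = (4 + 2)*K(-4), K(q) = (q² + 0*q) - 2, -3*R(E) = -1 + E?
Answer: -33584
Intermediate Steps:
R(E) = ⅓ - E/3 (R(E) = -(-1 + E)/3 = ⅓ - E/3)
K(q) = -2 + q² (K(q) = (q² + 0) - 2 = q² - 2 = -2 + q²)
X = -28 (X = -(4 + 2)*(-2 + (-4)²)/3 = -2*(-2 + 16) = -2*14 = -⅓*84 = -28)
v(t, w) = -28*w
-36860 + v(R(14), -117) = -36860 - 28*(-117) = -36860 + 3276 = -33584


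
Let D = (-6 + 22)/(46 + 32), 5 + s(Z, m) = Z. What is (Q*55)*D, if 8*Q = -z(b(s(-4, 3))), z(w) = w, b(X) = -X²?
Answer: 1485/13 ≈ 114.23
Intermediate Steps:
s(Z, m) = -5 + Z
D = 8/39 (D = 16/78 = 16*(1/78) = 8/39 ≈ 0.20513)
Q = 81/8 (Q = (-(-1)*(-5 - 4)²)/8 = (-(-1)*(-9)²)/8 = (-(-1)*81)/8 = (-1*(-81))/8 = (⅛)*81 = 81/8 ≈ 10.125)
(Q*55)*D = ((81/8)*55)*(8/39) = (4455/8)*(8/39) = 1485/13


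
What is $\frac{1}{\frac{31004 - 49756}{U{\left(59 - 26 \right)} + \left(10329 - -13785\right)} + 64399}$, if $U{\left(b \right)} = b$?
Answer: $\frac{24147}{1555023901} \approx 1.5528 \cdot 10^{-5}$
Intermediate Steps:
$\frac{1}{\frac{31004 - 49756}{U{\left(59 - 26 \right)} + \left(10329 - -13785\right)} + 64399} = \frac{1}{\frac{31004 - 49756}{\left(59 - 26\right) + \left(10329 - -13785\right)} + 64399} = \frac{1}{- \frac{18752}{\left(59 - 26\right) + \left(10329 + 13785\right)} + 64399} = \frac{1}{- \frac{18752}{33 + 24114} + 64399} = \frac{1}{- \frac{18752}{24147} + 64399} = \frac{1}{\frac{1555023901}{24147}} = \frac{24147}{1555023901}$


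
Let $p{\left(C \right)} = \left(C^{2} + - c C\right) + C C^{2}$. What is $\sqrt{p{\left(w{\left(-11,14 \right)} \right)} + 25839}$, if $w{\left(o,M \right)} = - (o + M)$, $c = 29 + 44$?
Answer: $2 \sqrt{6510} \approx 161.37$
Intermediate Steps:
$c = 73$
$w{\left(o,M \right)} = - M - o$ ($w{\left(o,M \right)} = - (M + o) = - M - o$)
$p{\left(C \right)} = C^{2} + C^{3} - 73 C$ ($p{\left(C \right)} = \left(C^{2} + \left(-1\right) 73 C\right) + C C^{2} = \left(C^{2} - 73 C\right) + C^{3} = C^{2} + C^{3} - 73 C$)
$\sqrt{p{\left(w{\left(-11,14 \right)} \right)} + 25839} = \sqrt{\left(\left(-1\right) 14 - -11\right) \left(-73 - 3 + \left(\left(-1\right) 14 - -11\right)^{2}\right) + 25839} = \sqrt{\left(-14 + 11\right) \left(-73 + \left(-14 + 11\right) + \left(-14 + 11\right)^{2}\right) + 25839} = \sqrt{- 3 \left(-73 - 3 + \left(-3\right)^{2}\right) + 25839} = \sqrt{- 3 \left(-73 - 3 + 9\right) + 25839} = \sqrt{\left(-3\right) \left(-67\right) + 25839} = \sqrt{201 + 25839} = \sqrt{26040} = 2 \sqrt{6510}$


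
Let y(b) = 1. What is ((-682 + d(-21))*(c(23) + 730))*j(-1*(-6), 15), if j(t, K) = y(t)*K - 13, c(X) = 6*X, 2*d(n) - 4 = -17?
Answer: -1195236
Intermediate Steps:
d(n) = -13/2 (d(n) = 2 + (1/2)*(-17) = 2 - 17/2 = -13/2)
j(t, K) = -13 + K (j(t, K) = 1*K - 13 = K - 13 = -13 + K)
((-682 + d(-21))*(c(23) + 730))*j(-1*(-6), 15) = ((-682 - 13/2)*(6*23 + 730))*(-13 + 15) = -1377*(138 + 730)/2*2 = -1377/2*868*2 = -597618*2 = -1195236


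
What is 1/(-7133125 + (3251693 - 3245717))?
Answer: -1/7127149 ≈ -1.4031e-7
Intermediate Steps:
1/(-7133125 + (3251693 - 3245717)) = 1/(-7133125 + 5976) = 1/(-7127149) = -1/7127149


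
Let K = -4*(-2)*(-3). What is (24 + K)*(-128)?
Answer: 0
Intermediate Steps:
K = -24 (K = 8*(-3) = -24)
(24 + K)*(-128) = (24 - 24)*(-128) = 0*(-128) = 0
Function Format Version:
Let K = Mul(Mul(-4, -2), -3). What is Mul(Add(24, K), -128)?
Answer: 0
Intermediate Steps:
K = -24 (K = Mul(8, -3) = -24)
Mul(Add(24, K), -128) = Mul(Add(24, -24), -128) = Mul(0, -128) = 0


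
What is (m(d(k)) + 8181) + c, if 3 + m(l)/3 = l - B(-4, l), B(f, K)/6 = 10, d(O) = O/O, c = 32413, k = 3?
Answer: 40408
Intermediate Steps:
d(O) = 1
B(f, K) = 60 (B(f, K) = 6*10 = 60)
m(l) = -189 + 3*l (m(l) = -9 + 3*(l - 1*60) = -9 + 3*(l - 60) = -9 + 3*(-60 + l) = -9 + (-180 + 3*l) = -189 + 3*l)
(m(d(k)) + 8181) + c = ((-189 + 3*1) + 8181) + 32413 = ((-189 + 3) + 8181) + 32413 = (-186 + 8181) + 32413 = 7995 + 32413 = 40408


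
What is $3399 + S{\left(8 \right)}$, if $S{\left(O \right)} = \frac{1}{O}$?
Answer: $\frac{27193}{8} \approx 3399.1$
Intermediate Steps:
$3399 + S{\left(8 \right)} = 3399 + \frac{1}{8} = \frac{27193}{8}$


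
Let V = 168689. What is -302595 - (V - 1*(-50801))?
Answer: -522085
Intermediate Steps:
-302595 - (V - 1*(-50801)) = -302595 - (168689 - 1*(-50801)) = -302595 - (168689 + 50801) = -302595 - 1*219490 = -302595 - 219490 = -522085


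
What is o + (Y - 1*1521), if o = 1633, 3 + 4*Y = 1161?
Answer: 803/2 ≈ 401.50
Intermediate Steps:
Y = 579/2 (Y = -3/4 + (1/4)*1161 = -3/4 + 1161/4 = 579/2 ≈ 289.50)
o + (Y - 1*1521) = 1633 + (579/2 - 1*1521) = 1633 + (579/2 - 1521) = 1633 - 2463/2 = 803/2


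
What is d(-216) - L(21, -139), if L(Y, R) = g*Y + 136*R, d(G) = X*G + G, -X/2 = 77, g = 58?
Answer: 50734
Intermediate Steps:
X = -154 (X = -2*77 = -154)
d(G) = -153*G (d(G) = -154*G + G = -153*G)
L(Y, R) = 58*Y + 136*R
d(-216) - L(21, -139) = -153*(-216) - (58*21 + 136*(-139)) = 33048 - (1218 - 18904) = 33048 - 1*(-17686) = 33048 + 17686 = 50734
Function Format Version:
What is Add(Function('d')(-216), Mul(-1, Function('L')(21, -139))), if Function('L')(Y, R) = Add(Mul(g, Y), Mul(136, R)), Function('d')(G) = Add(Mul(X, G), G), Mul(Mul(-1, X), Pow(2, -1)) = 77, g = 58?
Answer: 50734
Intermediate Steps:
X = -154 (X = Mul(-2, 77) = -154)
Function('d')(G) = Mul(-153, G) (Function('d')(G) = Add(Mul(-154, G), G) = Mul(-153, G))
Function('L')(Y, R) = Add(Mul(58, Y), Mul(136, R))
Add(Function('d')(-216), Mul(-1, Function('L')(21, -139))) = Add(Mul(-153, -216), Mul(-1, Add(Mul(58, 21), Mul(136, -139)))) = Add(33048, Mul(-1, Add(1218, -18904))) = Add(33048, Mul(-1, -17686)) = Add(33048, 17686) = 50734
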